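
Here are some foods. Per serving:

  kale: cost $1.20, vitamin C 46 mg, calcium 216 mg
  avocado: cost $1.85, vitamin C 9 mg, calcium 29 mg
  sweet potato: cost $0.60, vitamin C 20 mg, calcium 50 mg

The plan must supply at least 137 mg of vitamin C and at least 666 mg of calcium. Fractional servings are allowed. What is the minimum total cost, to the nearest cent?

$3.70

With two linear requirements the optimum uses one or two foods; enumerate the corners.
kale only: max(137/46, 666/216) = 3.083 servings → $3.70.
avocado only: max(137/9, 666/29) = 22.97 servings → $42.49.
sweet potato only: max(137/20, 666/50) = 13.32 servings → $7.99.
kale + avocado: the both-tight solution has a negative serving — not a feasible corner.
kale + sweet potato: intersection lies outside the first quadrant.
avocado + sweet potato: the both-tight solution has a negative serving — not a feasible corner.
So the least-cost plan costs $3.70.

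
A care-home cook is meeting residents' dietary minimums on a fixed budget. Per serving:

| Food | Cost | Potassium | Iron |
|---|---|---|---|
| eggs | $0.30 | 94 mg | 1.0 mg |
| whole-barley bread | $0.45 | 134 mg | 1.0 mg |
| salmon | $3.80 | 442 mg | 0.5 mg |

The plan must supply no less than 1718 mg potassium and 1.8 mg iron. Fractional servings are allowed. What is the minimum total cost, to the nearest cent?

A basic optimal solution has at most two foods positive. Try each food alone and each pair with both targets met exactly.
eggs only: max(1718/94, 1.8/1.0) = 18.28 servings → $5.48.
whole-barley bread only: max(1718/134, 1.8/1.0) = 12.82 servings → $5.77.
salmon only: max(1718/442, 1.8/0.5) = 3.887 servings → $14.77.
eggs + whole-barley bread: the both-tight solution has a negative serving — not a feasible corner.
eggs + salmon: intersection lies outside the first quadrant.
whole-barley bread + salmon: the both-tight solution has a negative serving — not a feasible corner.
So the least-cost plan costs $5.48.

$5.48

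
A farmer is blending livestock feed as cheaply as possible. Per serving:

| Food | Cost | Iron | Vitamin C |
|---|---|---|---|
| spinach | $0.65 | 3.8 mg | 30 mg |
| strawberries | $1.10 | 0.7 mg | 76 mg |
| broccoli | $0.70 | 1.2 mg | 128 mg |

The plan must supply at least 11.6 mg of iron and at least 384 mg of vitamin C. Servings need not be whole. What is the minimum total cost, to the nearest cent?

$3.20

For a min-cost LP with two ≥-constraints, a basic feasible solution has at most two positive variables.
spinach only: max(11.6/3.8, 384/30) = 12.8 servings → $8.32.
strawberries only: max(11.6/0.7, 384/76) = 16.57 servings → $18.23.
broccoli only: max(11.6/1.2, 384/128) = 9.667 servings → $6.77.
spinach + strawberries with both tight: 2.288 servings and 4.149 servings → $6.05.
spinach + broccoli with both tight: 2.274 servings and 2.467 servings → $3.20.
strawberries + broccoli: the both-tight solution has a negative serving — not a feasible corner.
So the least-cost plan costs $3.20.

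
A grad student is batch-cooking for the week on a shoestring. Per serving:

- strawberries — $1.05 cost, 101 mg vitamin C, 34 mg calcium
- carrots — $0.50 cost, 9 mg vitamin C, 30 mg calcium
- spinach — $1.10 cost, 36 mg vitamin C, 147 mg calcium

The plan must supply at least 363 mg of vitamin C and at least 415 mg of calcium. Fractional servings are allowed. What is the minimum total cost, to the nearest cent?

$5.35

strawberries only: max(363/101, 415/34) = 12.21 servings → $12.82.
carrots only: max(363/9, 415/30) = 40.33 servings → $20.17.
spinach only: max(363/36, 415/147) = 10.08 servings → $11.09.
strawberries + carrots with both tight: 2.627 servings and 10.86 servings → $8.19.
strawberries + spinach with both tight: 2.82 servings and 2.171 servings → $5.35.
carrots + spinach with both targets exact would need a negative amount; discard.
Cheapest feasible corner: $5.35.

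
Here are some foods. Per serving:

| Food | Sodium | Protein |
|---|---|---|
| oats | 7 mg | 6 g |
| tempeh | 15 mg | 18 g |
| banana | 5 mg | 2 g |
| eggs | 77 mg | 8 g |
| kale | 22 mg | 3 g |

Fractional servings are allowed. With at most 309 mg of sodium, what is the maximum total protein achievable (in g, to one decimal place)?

370.8 g

Protein per mg sodium: tempeh 1.2, oats 0.8571, banana 0.4, kale 0.1364, eggs 0.1039.
With no serving limits, spend the whole sodium allowance on tempeh: 309 mg / 15 mg × 18 g = 370.8 g.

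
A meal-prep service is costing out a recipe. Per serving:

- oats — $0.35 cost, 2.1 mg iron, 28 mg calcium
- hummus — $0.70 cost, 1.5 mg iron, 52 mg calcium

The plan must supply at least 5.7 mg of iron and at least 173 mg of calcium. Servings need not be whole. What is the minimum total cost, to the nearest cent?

$2.16

The cheapest plan sits at a corner of the feasible region — with two constraints it uses at most two foods.
oats only: max(5.7/2.1, 173/28) = 6.179 servings → $2.16.
hummus only: max(5.7/1.5, 173/52) = 3.8 servings → $2.66.
oats + hummus with both tight: 0.5491 servings and 3.031 servings → $2.31.
So the least-cost plan costs $2.16.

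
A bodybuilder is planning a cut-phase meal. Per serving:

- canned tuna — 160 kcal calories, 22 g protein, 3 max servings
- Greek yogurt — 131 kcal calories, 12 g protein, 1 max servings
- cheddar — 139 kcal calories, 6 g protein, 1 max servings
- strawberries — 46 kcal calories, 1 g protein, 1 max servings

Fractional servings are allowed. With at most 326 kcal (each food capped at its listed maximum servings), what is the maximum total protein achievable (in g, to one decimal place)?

44.8 g

Protein per kcal: canned tuna 0.1375, Greek yogurt 0.0916, cheddar 0.04317, strawberries 0.02174.
Take 2.038 servings of canned tuna: uses 326 kcal, +44.8 g protein (running total 44.8 g).
Greedy by best ratio exhausts the calories allowance optimally: 44.8 g.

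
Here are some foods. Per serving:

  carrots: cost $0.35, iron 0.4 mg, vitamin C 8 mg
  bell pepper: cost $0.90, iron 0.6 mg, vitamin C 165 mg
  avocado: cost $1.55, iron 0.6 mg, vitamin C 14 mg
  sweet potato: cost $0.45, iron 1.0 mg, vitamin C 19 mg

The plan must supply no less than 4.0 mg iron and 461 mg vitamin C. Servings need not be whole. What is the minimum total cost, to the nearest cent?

carrots only: max(4.0/0.4, 461/8) = 57.62 servings → $20.17.
bell pepper only: max(4.0/0.6, 461/165) = 6.667 servings → $6.00.
avocado only: max(4.0/0.6, 461/14) = 32.93 servings → $51.04.
sweet potato only: max(4.0/1.0, 461/19) = 24.26 servings → $10.92.
carrots + bell pepper with both tight: 6.265 servings and 2.49 servings → $4.43.
carrots + avocado with both targets exact would need a negative amount; discard.
carrots + sweet potato with both targets exact would need a negative amount; discard.
bell pepper + avocado with both tight: 2.435 servings and 4.232 servings → $8.75.
bell pepper + sweet potato with both tight: 2.507 servings and 2.496 servings → $3.38.
avocado + sweet potato with both targets exact would need a negative amount; discard.
The minimum over all feasible corners is $3.38.

$3.38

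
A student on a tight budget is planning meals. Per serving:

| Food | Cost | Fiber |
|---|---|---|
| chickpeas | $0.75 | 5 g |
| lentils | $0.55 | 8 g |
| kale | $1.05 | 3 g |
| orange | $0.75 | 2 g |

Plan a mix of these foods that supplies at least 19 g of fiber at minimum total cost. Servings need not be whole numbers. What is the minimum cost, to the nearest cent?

Cost per g of fiber: lentils $0.0688, chickpeas $0.1500, kale $0.3500, orange $0.3750.
With no serving limits, use only lentils: 19 g / 8 g = 2.375 servings × $0.55 = $1.31.

$1.31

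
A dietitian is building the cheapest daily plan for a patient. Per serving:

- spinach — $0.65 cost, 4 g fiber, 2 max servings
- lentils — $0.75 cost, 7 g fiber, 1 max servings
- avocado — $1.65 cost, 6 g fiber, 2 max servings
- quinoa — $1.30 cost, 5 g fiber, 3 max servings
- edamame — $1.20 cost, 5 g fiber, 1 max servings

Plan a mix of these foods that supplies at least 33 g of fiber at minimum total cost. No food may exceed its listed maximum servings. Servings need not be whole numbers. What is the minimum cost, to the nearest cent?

$6.63

Cost per g of fiber: lentils $0.1071, spinach $0.1625, edamame $0.2400, quinoa $0.2600, avocado $0.2750.
Take 1 serving of lentils: +7.0 g fiber for $0.75 (total $0.75, still need 26.0 g).
Take 2 servings of spinach: +8.0 g fiber for $1.30 (total $2.05, still need 18.0 g).
Take 1 serving of edamame: +5.0 g fiber for $1.20 (total $3.25, still need 13.0 g).
Take 2.6 servings of quinoa: +13.0 g fiber for $3.38 (total $6.63, still need 0.0 g).
Greedy by cheapest-per-g is optimal for a single linear constraint, so the minimum cost is $6.63.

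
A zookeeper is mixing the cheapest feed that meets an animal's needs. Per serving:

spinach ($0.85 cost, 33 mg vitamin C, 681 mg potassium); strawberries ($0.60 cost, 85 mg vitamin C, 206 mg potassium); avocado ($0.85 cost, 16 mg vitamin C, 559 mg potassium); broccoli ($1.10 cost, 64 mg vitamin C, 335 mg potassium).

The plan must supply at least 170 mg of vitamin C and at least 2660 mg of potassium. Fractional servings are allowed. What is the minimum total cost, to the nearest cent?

$3.51

At the optimum either one food covers both requirements or two foods hit both targets exactly; no other combination can be cheaper.
spinach only: max(170/33, 2660/681) = 5.152 servings → $4.38.
strawberries only: max(170/85, 2660/206) = 12.91 servings → $7.75.
avocado only: max(170/16, 2660/559) = 10.62 servings → $9.03.
broccoli only: max(170/64, 2660/335) = 7.94 servings → $8.73.
spinach + strawberries with both tight: 3.74 servings and 0.5479 servings → $3.51.
spinach + avocado: intersection lies outside the first quadrant.
spinach + broccoli with both tight: 3.483 servings and 0.8605 servings → $3.91.
strawberries + avocado with both tight: 1.187 servings and 4.321 servings → $4.38.
strawberries + broccoli: intersection lies outside the first quadrant.
avocado + broccoli with both tight: 3.725 servings and 1.725 servings → $5.06.
Cheapest feasible corner: $3.51.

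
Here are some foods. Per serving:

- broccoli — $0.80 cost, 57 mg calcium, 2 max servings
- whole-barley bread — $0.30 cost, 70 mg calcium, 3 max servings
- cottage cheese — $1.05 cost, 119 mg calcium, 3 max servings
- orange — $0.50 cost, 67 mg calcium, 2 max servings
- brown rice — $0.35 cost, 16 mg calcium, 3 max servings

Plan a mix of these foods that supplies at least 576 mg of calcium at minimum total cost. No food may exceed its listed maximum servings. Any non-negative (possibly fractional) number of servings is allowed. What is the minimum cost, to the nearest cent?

$3.95

Cost per mg of calcium: whole-barley bread $0.0043, orange $0.0075, cottage cheese $0.0088, broccoli $0.0140, brown rice $0.0219.
Take 3 servings of whole-barley bread: +210.0 mg calcium for $0.90 (total $0.90, still need 366.0 mg).
Take 2 servings of orange: +134.0 mg calcium for $1.00 (total $1.90, still need 232.0 mg).
Take 1.95 servings of cottage cheese: +232.0 mg calcium for $2.05 (total $3.95, still need 0.0 mg).
Greedy by cheapest-per-mg is optimal for a single linear constraint, so the minimum cost is $3.95.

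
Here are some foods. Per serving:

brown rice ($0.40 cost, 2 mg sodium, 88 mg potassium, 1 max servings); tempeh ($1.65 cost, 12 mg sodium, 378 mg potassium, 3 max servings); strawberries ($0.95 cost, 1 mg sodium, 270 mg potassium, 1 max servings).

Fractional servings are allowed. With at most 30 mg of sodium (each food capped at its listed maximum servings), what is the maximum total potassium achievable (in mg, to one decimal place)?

Potassium per mg sodium: strawberries 270, brown rice 44, tempeh 31.5.
Take 1 serving of strawberries: uses 1 mg sodium, +270.0 mg potassium (running total 270.0 mg).
Take 1 serving of brown rice: uses 2 mg sodium, +88.0 mg potassium (running total 358.0 mg).
Take 2.25 servings of tempeh: uses 27 mg sodium, +850.5 mg potassium (running total 1208.5 mg).
Greedy by best ratio exhausts the sodium allowance optimally: 1208.5 mg.

1208.5 mg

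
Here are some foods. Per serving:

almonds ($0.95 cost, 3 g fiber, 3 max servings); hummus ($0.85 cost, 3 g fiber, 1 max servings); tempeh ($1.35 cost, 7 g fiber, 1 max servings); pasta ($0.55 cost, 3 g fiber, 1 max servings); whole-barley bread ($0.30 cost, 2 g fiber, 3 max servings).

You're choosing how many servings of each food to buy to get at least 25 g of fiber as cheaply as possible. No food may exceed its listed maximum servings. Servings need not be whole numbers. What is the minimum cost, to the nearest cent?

Cost per g of fiber: whole-barley bread $0.1500, pasta $0.1833, tempeh $0.1929, hummus $0.2833, almonds $0.3167.
Take 3 servings of whole-barley bread: +6.0 g fiber for $0.90 (total $0.90, still need 19.0 g).
Take 1 serving of pasta: +3.0 g fiber for $0.55 (total $1.45, still need 16.0 g).
Take 1 serving of tempeh: +7.0 g fiber for $1.35 (total $2.80, still need 9.0 g).
Take 1 serving of hummus: +3.0 g fiber for $0.85 (total $3.65, still need 6.0 g).
Take 2 servings of almonds: +6.0 g fiber for $1.90 (total $5.55, still need 0.0 g).
Filling from the cheapest source first is optimal under one linear minimum: $5.55.

$5.55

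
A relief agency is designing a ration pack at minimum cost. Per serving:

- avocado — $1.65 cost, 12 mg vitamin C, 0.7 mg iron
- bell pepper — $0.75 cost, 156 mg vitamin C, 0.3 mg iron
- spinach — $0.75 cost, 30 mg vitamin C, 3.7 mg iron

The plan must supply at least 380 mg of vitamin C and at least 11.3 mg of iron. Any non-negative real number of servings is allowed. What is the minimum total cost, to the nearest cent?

$3.58

An LP optimum is at a vertex; with two nutrient constraints at most two foods are used. Check each candidate.
avocado only: max(380/12, 11.3/0.7) = 31.67 servings → $52.25.
bell pepper only: max(380/156, 11.3/0.3) = 37.67 servings → $28.25.
spinach only: max(380/30, 11.3/3.7) = 12.67 servings → $9.50.
avocado + bell pepper with both tight: 15.61 servings and 1.235 servings → $26.69.
avocado + spinach with both targets exact would need a negative amount; discard.
bell pepper + spinach with both tight: 1.878 servings and 2.902 servings → $3.58.
The minimum over all feasible corners is $3.58.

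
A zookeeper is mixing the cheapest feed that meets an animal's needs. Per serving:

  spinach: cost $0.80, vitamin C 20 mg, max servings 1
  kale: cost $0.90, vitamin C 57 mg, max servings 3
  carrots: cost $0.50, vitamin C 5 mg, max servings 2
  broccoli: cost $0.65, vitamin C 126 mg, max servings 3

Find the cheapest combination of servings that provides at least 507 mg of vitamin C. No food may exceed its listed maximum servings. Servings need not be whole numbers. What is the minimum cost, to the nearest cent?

$3.99

Cost per mg of vitamin C: broccoli $0.0052, kale $0.0158, spinach $0.0400, carrots $0.1000.
Take 3 servings of broccoli: +378.0 mg vitamin C for $1.95 (total $1.95, still need 129.0 mg).
Take 2.263 servings of kale: +129.0 mg vitamin C for $2.04 (total $3.99, still need 0.0 mg).
Greedy by cheapest-per-mg is optimal for a single linear constraint, so the minimum cost is $3.99.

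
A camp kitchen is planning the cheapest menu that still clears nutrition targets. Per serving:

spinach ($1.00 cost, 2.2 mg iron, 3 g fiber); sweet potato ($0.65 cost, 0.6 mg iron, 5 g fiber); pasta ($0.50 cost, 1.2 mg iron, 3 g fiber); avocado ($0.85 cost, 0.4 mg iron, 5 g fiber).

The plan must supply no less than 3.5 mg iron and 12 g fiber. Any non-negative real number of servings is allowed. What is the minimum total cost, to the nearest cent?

Minimising a linear cost over {iron ≥ 3.5, fiber ≥ 12, servings ≥ 0} — the optimum is at a vertex, using one or two foods.
spinach only: max(3.5/2.2, 12/3) = 4 servings → $4.00.
sweet potato only: max(3.5/0.6, 12/5) = 5.833 servings → $3.79.
pasta only: max(3.5/1.2, 12/3) = 4 servings → $2.00.
avocado only: max(3.5/0.4, 12/5) = 8.75 servings → $7.44.
spinach + sweet potato with both tight: 1.12 servings and 1.728 servings → $2.24.
spinach + pasta: intersection lies outside the first quadrant.
spinach + avocado with both tight: 1.296 servings and 1.622 servings → $2.67.
sweet potato + pasta with both tight: 0.9286 servings and 2.452 servings → $1.83.
sweet potato + avocado: intersection lies outside the first quadrant.
pasta + avocado with both tight: 2.646 servings and 0.8125 servings → $2.01.
So the least-cost plan costs $1.83.

$1.83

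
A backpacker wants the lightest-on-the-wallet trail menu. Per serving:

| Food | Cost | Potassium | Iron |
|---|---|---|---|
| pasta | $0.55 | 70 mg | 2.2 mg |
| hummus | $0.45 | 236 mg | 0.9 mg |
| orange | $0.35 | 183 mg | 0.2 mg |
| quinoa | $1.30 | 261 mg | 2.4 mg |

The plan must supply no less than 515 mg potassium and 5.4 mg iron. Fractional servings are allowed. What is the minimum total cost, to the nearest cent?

$1.72

pasta only: max(515/70, 5.4/2.2) = 7.357 servings → $4.05.
hummus only: max(515/236, 5.4/0.9) = 6 servings → $2.70.
orange only: max(515/183, 5.4/0.2) = 27 servings → $9.45.
quinoa only: max(515/261, 5.4/2.4) = 2.25 servings → $2.92.
pasta + hummus with both tight: 1.778 servings and 1.655 servings → $1.72.
pasta + orange with both tight: 2.278 servings and 1.943 servings → $1.93.
pasta + quinoa with both tight: 0.4269 servings and 1.859 servings → $2.65.
hummus + orange: intersection lies outside the first quadrant.
hummus + quinoa with both targets exact would need a negative amount; discard.
orange + quinoa with both targets exact would need a negative amount; discard.
Cheapest feasible corner: $1.72.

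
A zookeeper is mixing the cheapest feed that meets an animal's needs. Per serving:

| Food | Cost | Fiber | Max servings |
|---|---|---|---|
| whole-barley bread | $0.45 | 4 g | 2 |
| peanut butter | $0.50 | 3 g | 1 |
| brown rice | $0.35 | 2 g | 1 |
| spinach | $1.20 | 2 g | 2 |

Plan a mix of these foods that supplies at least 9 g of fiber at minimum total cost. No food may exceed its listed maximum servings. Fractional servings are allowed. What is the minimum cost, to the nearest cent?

$1.07

Cost per g of fiber: whole-barley bread $0.1125, peanut butter $0.1667, brown rice $0.1750, spinach $0.6000.
Take 2 servings of whole-barley bread: +8.0 g fiber for $0.90 (total $0.90, still need 1.0 g).
Take 0.3333 servings of peanut butter: +1.0 g fiber for $0.17 (total $1.07, still need 0.0 g).
Greedy by cheapest-per-g is optimal for a single linear constraint, so the minimum cost is $1.07.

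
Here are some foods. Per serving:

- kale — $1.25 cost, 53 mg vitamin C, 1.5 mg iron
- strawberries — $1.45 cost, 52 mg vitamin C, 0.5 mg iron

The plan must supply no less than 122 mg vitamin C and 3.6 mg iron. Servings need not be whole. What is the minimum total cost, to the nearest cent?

$3.00

The cheapest plan sits at a corner of the feasible region — with two constraints it uses at most two foods.
kale only: max(122/53, 3.6/1.5) = 2.4 servings → $3.00.
strawberries only: max(122/52, 3.6/0.5) = 7.2 servings → $10.44.
kale + strawberries: the both-tight solution has a negative serving — not a feasible corner.
The minimum over all feasible corners is $3.00.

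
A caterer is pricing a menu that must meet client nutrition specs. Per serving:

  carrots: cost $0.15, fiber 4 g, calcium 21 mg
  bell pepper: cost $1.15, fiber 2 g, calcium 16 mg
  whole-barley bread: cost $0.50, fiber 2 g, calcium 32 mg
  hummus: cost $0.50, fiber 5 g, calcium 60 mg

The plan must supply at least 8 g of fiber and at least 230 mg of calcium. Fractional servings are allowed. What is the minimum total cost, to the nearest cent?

Check every corner: each single food scaled to meet both minima, and each pair solved so both constraints bind.
carrots only: max(8/4, 230/21) = 10.95 servings → $1.64.
bell pepper only: max(8/2, 230/16) = 14.38 servings → $16.53.
whole-barley bread only: max(8/2, 230/32) = 7.188 servings → $3.59.
hummus only: max(8/5, 230/60) = 3.833 servings → $1.92.
carrots + bell pepper with both targets exact would need a negative amount; discard.
carrots + whole-barley bread with both targets exact would need a negative amount; discard.
carrots + hummus: the both-tight solution has a negative serving — not a feasible corner.
bell pepper + whole-barley bread with both targets exact would need a negative amount; discard.
bell pepper + hummus: the both-tight solution has a negative serving — not a feasible corner.
whole-barley bread + hummus with both targets exact would need a negative amount; discard.
Cheapest feasible corner: $1.64.

$1.64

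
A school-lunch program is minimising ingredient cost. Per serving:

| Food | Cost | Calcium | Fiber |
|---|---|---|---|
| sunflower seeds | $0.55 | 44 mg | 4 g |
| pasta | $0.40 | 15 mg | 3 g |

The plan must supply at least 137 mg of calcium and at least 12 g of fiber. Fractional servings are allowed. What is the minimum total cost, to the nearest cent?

sunflower seeds only: max(137/44, 12/4) = 3.114 servings → $1.71.
pasta only: max(137/15, 12/3) = 9.133 servings → $3.65.
sunflower seeds + pasta: the both-tight solution has a negative serving — not a feasible corner.
The minimum over all feasible corners is $1.71.

$1.71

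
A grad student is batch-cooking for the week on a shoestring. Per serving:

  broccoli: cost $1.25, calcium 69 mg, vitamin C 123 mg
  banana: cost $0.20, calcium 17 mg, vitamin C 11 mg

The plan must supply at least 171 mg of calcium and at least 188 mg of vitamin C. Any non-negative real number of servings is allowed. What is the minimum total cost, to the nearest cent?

$2.44

The cheapest plan sits at a corner of the feasible region — with two constraints it uses at most two foods.
broccoli only: max(171/69, 188/123) = 2.478 servings → $3.10.
banana only: max(171/17, 188/11) = 17.09 servings → $3.42.
broccoli + banana with both tight: 0.9872 servings and 6.052 servings → $2.44.
So the least-cost plan costs $2.44.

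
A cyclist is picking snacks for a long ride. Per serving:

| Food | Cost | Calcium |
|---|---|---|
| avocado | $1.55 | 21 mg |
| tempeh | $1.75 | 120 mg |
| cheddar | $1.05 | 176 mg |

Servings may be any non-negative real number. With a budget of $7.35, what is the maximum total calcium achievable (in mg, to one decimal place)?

1232.0 mg

Calcium per dollar: cheddar 167.6, tempeh 68.57, avocado 13.55.
With no serving limits, spend the whole cost allowance on cheddar: $7.35 / $1.05 × 176 mg = 1232.0 mg.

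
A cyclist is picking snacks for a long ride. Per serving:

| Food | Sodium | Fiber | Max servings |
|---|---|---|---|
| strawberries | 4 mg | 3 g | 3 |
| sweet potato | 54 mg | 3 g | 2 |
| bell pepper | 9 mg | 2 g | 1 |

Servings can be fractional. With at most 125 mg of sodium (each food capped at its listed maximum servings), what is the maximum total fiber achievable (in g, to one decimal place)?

16.8 g

Fiber per mg sodium: strawberries 0.75, bell pepper 0.2222, sweet potato 0.05556.
Take 3 servings of strawberries: uses 12 mg sodium, +9.0 g fiber (running total 9.0 g).
Take 1 serving of bell pepper: uses 9 mg sodium, +2.0 g fiber (running total 11.0 g).
Take 1.926 servings of sweet potato: uses 104 mg sodium, +5.8 g fiber (running total 16.8 g).
Greedy by best ratio exhausts the sodium allowance optimally: 16.8 g.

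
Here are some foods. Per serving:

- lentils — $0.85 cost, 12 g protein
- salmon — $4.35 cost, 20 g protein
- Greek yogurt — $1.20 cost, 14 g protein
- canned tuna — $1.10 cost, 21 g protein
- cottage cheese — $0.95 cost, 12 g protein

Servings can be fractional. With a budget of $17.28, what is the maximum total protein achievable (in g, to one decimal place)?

329.9 g

Protein per dollar: canned tuna 19.09, lentils 14.12, cottage cheese 12.63, Greek yogurt 11.67, salmon 4.598.
With no serving limits, spend the whole cost allowance on canned tuna: $17.28 / $1.10 × 21 g = 329.9 g.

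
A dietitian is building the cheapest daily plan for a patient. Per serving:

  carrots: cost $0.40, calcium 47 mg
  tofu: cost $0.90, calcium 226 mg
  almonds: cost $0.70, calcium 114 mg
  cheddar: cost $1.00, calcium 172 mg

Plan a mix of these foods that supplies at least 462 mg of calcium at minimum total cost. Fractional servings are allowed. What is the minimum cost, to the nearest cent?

Cost per mg of calcium: tofu $0.0040, cheddar $0.0058, almonds $0.0061, carrots $0.0085.
With no serving limits, use only tofu: 462 mg / 226 mg = 2.044 servings × $0.90 = $1.84.

$1.84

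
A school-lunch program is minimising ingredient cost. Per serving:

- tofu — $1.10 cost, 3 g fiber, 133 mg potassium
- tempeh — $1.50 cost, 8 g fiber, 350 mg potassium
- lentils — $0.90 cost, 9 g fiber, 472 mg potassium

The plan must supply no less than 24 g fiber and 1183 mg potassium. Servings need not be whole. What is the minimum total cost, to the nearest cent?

This is a tiny linear program; its minimum lies at a vertex of the feasible set. List the vertices and price them.
tofu only: max(24/3, 1183/133) = 8.895 servings → $9.78.
tempeh only: max(24/8, 1183/350) = 3.38 servings → $5.07.
lentils only: max(24/9, 1183/472) = 2.667 servings → $2.40.
tofu + tempeh: the both-tight solution has a negative serving — not a feasible corner.
tofu + lentils with both tight: 3.11 servings and 1.63 servings → $4.89.
tempeh + lentils with both tight: 1.088 servings and 1.7 servings → $3.16.
The minimum over all feasible corners is $2.40.

$2.40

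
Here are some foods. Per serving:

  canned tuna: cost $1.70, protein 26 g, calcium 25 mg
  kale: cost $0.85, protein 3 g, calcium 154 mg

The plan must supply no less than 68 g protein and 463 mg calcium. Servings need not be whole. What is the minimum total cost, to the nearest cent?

Compare the cost at each extreme point of the feasible region.
canned tuna only: max(68/26, 463/25) = 18.52 servings → $31.48.
kale only: max(68/3, 463/154) = 22.67 servings → $19.27.
canned tuna + kale with both tight: 2.312 servings and 2.631 servings → $6.17.
So the least-cost plan costs $6.17.

$6.17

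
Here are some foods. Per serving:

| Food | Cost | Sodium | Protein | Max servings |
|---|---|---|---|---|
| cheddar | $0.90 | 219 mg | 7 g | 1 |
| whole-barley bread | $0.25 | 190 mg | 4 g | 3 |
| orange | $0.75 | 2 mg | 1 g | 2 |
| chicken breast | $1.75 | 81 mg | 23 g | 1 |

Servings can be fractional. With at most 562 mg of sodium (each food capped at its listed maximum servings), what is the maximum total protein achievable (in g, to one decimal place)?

Protein per mg sodium: orange 0.5, chicken breast 0.284, cheddar 0.03196, whole-barley bread 0.02105.
Take 2 servings of orange: uses 4 mg sodium, +2.0 g protein (running total 2.0 g).
Take 1 serving of chicken breast: uses 81 mg sodium, +23.0 g protein (running total 25.0 g).
Take 1 serving of cheddar: uses 219 mg sodium, +7.0 g protein (running total 32.0 g).
Take 1.358 servings of whole-barley bread: uses 258 mg sodium, +5.4 g protein (running total 37.4 g).
Filling greedily by protein-per-mg sodium is optimal for one linear limit, giving 37.4 g.

37.4 g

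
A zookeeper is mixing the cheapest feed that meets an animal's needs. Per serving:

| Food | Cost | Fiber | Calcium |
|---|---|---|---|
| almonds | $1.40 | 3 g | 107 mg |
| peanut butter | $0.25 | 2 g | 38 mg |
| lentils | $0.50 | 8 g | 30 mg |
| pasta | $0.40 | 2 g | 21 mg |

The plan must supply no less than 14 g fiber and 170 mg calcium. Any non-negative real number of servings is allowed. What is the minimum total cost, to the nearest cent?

Two binding constraints pin down two serving amounts, so the optimal mix uses at most two foods. The candidates are each food alone (scaled to the tighter of fiber/calcium) and each pair with both constraints tight.
almonds only: max(14/3, 170/107) = 4.667 servings → $6.53.
peanut butter only: max(14/2, 170/38) = 7 servings → $1.75.
lentils only: max(14/8, 170/30) = 5.667 servings → $2.83.
pasta only: max(14/2, 170/21) = 8.095 servings → $3.24.
almonds + peanut butter: the both-tight solution has a negative serving — not a feasible corner.
almonds + lentils with both tight: 1.227 servings and 1.29 servings → $2.36.
almonds + pasta with both tight: 0.3046 servings and 6.543 servings → $3.04.
peanut butter + lentils with both tight: 3.852 servings and 0.7869 servings → $1.36.
peanut butter + pasta with both tight: 1.353 servings and 5.647 servings → $2.60.
lentils + pasta with both targets exact would need a negative amount; discard.
The minimum over all feasible corners is $1.36.

$1.36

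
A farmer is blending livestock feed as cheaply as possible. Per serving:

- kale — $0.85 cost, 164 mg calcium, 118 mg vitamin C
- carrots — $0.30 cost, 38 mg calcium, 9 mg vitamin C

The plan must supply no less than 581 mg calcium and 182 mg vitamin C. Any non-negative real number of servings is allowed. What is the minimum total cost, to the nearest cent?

$3.01

An LP optimum is at a vertex; with two nutrient constraints at most two foods are used. Check each candidate.
kale only: max(581/164, 182/118) = 3.543 servings → $3.01.
carrots only: max(581/38, 182/9) = 20.22 servings → $6.07.
kale + carrots with both tight: 0.5608 servings and 12.87 servings → $4.34.
The minimum over all feasible corners is $3.01.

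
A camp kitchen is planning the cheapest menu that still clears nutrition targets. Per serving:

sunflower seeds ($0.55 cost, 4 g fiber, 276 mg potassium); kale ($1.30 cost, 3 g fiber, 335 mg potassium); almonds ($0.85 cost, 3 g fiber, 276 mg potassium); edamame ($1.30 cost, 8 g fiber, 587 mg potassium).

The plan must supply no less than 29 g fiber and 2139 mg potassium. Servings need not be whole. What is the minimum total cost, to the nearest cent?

$4.26

With two linear requirements the optimum uses one or two foods; enumerate the corners.
sunflower seeds only: max(29/4, 2139/276) = 7.75 servings → $4.26.
kale only: max(29/3, 2139/335) = 9.667 servings → $12.57.
almonds only: max(29/3, 2139/276) = 9.667 servings → $8.22.
edamame only: max(29/8, 2139/587) = 3.644 servings → $4.74.
sunflower seeds + kale with both tight: 6.441 servings and 1.078 servings → $4.94.
sunflower seeds + almonds with both tight: 5.75 servings and 2 servings → $4.86.
sunflower seeds + edamame with both targets exact would need a negative amount; discard.
kale + almonds: the both-tight solution has a negative serving — not a feasible corner.
kale + edamame with both tight: 0.09684 servings and 3.589 servings → $4.79.
almonds + edamame with both tight: 0.1991 servings and 3.55 servings → $4.78.
Cheapest feasible corner: $4.26.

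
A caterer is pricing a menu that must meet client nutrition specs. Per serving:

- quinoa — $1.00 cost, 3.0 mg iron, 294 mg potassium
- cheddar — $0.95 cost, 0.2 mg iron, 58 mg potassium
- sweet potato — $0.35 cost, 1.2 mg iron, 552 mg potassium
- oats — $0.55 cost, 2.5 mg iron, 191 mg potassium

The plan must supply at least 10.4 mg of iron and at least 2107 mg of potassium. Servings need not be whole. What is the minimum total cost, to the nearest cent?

$2.53

Minimising a linear cost over {iron ≥ 10.4, potassium ≥ 2107, servings ≥ 0} — the optimum is at a vertex, using one or two foods.
quinoa only: max(10.4/3.0, 2107/294) = 7.167 servings → $7.17.
cheddar only: max(10.4/0.2, 2107/58) = 52 servings → $49.40.
sweet potato only: max(10.4/1.2, 2107/552) = 8.667 servings → $3.03.
oats only: max(10.4/2.5, 2107/191) = 11.03 servings → $6.07.
quinoa + cheddar with both tight: 1.578 servings and 28.33 servings → $28.49.
quinoa + sweet potato with both tight: 2.465 servings and 2.504 servings → $3.34.
quinoa + oats: intersection lies outside the first quadrant.
cheddar + sweet potato: intersection lies outside the first quadrant.
cheddar + oats with both tight: 30.72 servings and 1.702 servings → $30.12.
sweet potato + oats with both tight: 2.851 servings and 2.791 servings → $2.53.
Cheapest feasible corner: $2.53.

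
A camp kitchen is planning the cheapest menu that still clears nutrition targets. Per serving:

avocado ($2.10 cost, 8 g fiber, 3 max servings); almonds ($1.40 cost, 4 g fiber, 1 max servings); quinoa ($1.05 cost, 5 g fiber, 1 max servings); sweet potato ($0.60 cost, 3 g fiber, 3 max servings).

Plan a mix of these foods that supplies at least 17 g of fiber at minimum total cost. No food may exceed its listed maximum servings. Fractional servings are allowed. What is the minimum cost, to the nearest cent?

Cost per g of fiber: sweet potato $0.2000, quinoa $0.2100, avocado $0.2625, almonds $0.3500.
Take 3 servings of sweet potato: +9.0 g fiber for $1.80 (total $1.80, still need 8.0 g).
Take 1 serving of quinoa: +5.0 g fiber for $1.05 (total $2.85, still need 3.0 g).
Take 0.375 servings of avocado: +3.0 g fiber for $0.79 (total $3.64, still need 0.0 g).
Greedy by cheapest-per-g is optimal for a single linear constraint, so the minimum cost is $3.64.

$3.64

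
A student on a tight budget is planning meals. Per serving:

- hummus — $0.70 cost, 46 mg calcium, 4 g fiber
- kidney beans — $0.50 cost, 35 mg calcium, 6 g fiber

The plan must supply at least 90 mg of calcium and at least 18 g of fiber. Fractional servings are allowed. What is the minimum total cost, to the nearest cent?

$1.50

This is a tiny linear program; its minimum lies at a vertex of the feasible set. List the vertices and price them.
hummus only: max(90/46, 18/4) = 4.5 servings → $3.15.
kidney beans only: max(90/35, 18/6) = 3 servings → $1.50.
hummus + kidney beans: intersection lies outside the first quadrant.
So the least-cost plan costs $1.50.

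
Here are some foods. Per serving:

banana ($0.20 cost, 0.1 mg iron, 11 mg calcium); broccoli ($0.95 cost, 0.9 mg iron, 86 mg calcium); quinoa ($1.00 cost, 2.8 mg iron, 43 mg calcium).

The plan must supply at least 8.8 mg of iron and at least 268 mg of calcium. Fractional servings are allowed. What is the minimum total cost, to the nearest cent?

This is a tiny linear program; its minimum lies at a vertex of the feasible set. List the vertices and price them.
banana only: max(8.8/0.1, 268/11) = 88 servings → $17.60.
broccoli only: max(8.8/0.9, 268/86) = 9.778 servings → $9.29.
quinoa only: max(8.8/2.8, 268/43) = 6.233 servings → $6.23.
banana + broccoli with both targets exact would need a negative amount; discard.
banana + quinoa with both tight: 14.04 servings and 2.642 servings → $5.45.
broccoli + quinoa with both tight: 1.841 servings and 2.551 servings → $4.30.
So the least-cost plan costs $4.30.

$4.30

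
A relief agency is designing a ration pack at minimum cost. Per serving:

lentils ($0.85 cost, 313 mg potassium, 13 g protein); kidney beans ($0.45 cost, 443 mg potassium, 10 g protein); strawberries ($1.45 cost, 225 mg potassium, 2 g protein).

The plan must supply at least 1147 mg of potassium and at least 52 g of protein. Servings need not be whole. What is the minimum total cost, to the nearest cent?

$2.34

Two binding constraints pin down two serving amounts, so the optimal mix uses at most two foods. The candidates are each food alone (scaled to the tighter of potassium/protein) and each pair with both constraints tight.
lentils only: max(1147/313, 52/13) = 4 servings → $3.40.
kidney beans only: max(1147/443, 52/10) = 5.2 servings → $2.34.
strawberries only: max(1147/225, 52/2) = 26 servings → $37.70.
lentils + kidney beans: intersection lies outside the first quadrant.
lentils + strawberries: intersection lies outside the first quadrant.
kidney beans + strawberries: the both-tight solution has a negative serving — not a feasible corner.
Cheapest feasible corner: $2.34.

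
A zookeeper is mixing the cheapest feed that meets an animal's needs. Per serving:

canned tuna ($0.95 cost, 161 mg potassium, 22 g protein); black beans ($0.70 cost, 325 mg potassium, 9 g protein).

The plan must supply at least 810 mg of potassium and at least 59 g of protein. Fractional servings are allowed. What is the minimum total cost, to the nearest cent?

For a min-cost LP with two ≥-constraints, a basic feasible solution has at most two positive variables.
canned tuna only: max(810/161, 59/22) = 5.031 servings → $4.78.
black beans only: max(810/325, 59/9) = 6.556 servings → $4.59.
canned tuna + black beans with both tight: 2.085 servings and 1.46 servings → $3.00.
So the least-cost plan costs $3.00.

$3.00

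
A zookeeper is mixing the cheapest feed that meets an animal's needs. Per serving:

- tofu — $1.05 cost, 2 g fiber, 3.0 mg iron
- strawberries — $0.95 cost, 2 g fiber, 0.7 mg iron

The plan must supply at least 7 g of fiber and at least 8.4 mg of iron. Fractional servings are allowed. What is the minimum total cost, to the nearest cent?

$3.58

At the optimum either one food covers both requirements or two foods hit both targets exactly; no other combination can be cheaper.
tofu only: max(7/2, 8.4/3.0) = 3.5 servings → $3.67.
strawberries only: max(7/2, 8.4/0.7) = 12 servings → $11.40.
tofu + strawberries with both tight: 2.587 servings and 0.913 servings → $3.58.
Cheapest feasible corner: $3.58.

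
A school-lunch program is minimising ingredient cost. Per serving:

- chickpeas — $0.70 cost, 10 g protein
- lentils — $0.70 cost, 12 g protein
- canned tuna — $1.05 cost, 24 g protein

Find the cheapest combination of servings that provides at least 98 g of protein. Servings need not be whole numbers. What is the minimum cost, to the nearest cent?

$4.29

Cost per g of protein: canned tuna $0.0437, lentils $0.0583, chickpeas $0.0700.
With no serving limits, use only canned tuna: 98 g / 24 g = 4.083 servings × $1.05 = $4.29.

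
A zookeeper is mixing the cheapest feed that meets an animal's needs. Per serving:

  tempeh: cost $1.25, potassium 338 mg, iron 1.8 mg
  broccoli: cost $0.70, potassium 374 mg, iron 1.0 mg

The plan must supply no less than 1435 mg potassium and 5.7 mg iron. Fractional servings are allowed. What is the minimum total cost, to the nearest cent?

$3.97

tempeh only: max(1435/338, 5.7/1.8) = 4.246 servings → $5.31.
broccoli only: max(1435/374, 5.7/1.0) = 5.7 servings → $3.99.
tempeh + broccoli with both tight: 2.079 servings and 1.958 servings → $3.97.
Cheapest feasible corner: $3.97.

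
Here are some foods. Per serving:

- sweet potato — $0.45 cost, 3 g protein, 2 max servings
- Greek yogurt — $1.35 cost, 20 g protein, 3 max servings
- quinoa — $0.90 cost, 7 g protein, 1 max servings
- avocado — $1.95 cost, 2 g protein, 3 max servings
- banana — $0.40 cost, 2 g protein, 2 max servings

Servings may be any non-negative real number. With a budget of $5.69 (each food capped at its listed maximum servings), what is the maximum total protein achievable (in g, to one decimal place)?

Protein per dollar: Greek yogurt 14.81, quinoa 7.778, sweet potato 6.667, banana 5, avocado 1.026.
Take 3 servings of Greek yogurt: spends $4.05, +60.0 g protein (running total 60.0 g).
Take 1 serving of quinoa: spends $0.90, +7.0 g protein (running total 67.0 g).
Take 1.644 servings of sweet potato: spends $0.74, +4.9 g protein (running total 71.9 g).
Filling greedily by protein-per-dollar is optimal for one linear limit, giving 71.9 g.

71.9 g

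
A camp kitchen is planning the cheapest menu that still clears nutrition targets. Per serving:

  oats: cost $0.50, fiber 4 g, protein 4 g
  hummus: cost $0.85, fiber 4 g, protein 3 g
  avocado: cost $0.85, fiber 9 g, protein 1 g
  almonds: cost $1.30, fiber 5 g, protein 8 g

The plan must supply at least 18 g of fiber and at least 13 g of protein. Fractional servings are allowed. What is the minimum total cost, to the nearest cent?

$2.08

oats only: max(18/4, 13/4) = 4.5 servings → $2.25.
hummus only: max(18/4, 13/3) = 4.5 servings → $3.83.
avocado only: max(18/9, 13/1) = 13 servings → $11.05.
almonds only: max(18/5, 13/8) = 3.6 servings → $4.68.
oats + hummus: intersection lies outside the first quadrant.
oats + avocado with both tight: 3.094 servings and 0.625 servings → $2.08.
oats + almonds with both targets exact would need a negative amount; discard.
hummus + avocado with both tight: 4.304 servings and 0.08696 servings → $3.73.
hummus + almonds with both targets exact would need a negative amount; discard.
avocado + almonds with both tight: 1.179 servings and 1.478 servings → $2.92.
So the least-cost plan costs $2.08.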